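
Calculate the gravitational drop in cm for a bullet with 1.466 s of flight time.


drop = 0.5*g*t^2 = 0.5*9.81*1.466^2 = 10.5416 m ≈ 1054 cm

1054 cm


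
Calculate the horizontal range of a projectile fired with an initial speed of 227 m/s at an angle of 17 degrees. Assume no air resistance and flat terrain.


R = v0^2 * sin(2*theta) / g = 227^2 * sin(2*17°) / 9.81 = 2937 m

2937 m


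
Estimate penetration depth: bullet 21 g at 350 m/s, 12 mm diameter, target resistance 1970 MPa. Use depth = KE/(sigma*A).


A = pi*(d/2)^2 = pi*(12/2)^2 = 113.097 mm^2
E = 0.5*m*v^2 = 0.5*0.021*350^2 = 1286.25 J
depth = E/(sigma*A) = 1286.25 J / (1970 MPa * 113.097 mm^2) = 1286.25/(1970 * 113.097) m = 0.00577307 m ≈ 5.773 mm

5.773 mm


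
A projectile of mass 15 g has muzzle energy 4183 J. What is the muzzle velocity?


v = sqrt(2*E/m) = sqrt(2*4183/0.015) = 746.8 m/s

746.8 m/s


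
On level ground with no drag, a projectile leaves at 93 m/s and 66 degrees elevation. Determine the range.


R = v0^2 * sin(2*theta) / g = 93^2 * sin(2*66°) / 9.81 = 655.2 m

655.2 m


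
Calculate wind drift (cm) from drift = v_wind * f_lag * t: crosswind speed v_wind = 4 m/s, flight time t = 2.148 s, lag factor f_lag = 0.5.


drift = v_wind * lag * t = 4 * 0.5 * 2.148 = 4.296 m ≈ 429.6 cm

429.6 cm


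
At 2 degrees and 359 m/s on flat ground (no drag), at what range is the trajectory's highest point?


R = v0^2*sin(2*theta)/g = 359^2*sin(2*2°)/9.81 = 916.441 m
apex_dist = R/2 = 916.441/2 = 458.2 m

458.2 m


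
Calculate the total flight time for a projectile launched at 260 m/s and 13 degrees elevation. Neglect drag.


T = 2*v0*sin(theta)/g = 2*260*sin(13°)/9.81 = 11.92 s

11.92 s


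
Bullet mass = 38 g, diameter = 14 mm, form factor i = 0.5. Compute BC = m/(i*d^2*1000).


BC = m/(i*d^2*1000) = 38/(0.5 * 14^2 * 1000) = 0.0003878

0.0003878


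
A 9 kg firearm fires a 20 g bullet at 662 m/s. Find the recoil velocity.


v_recoil = m_p * v_p / m_gun = 0.02 * 662 / 9 = 1.471 m/s

1.471 m/s


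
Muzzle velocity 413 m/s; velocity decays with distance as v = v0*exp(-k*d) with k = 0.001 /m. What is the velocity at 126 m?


v = v0*exp(-k*d) = 413*exp(-0.001*126) = 364.1 m/s

364.1 m/s


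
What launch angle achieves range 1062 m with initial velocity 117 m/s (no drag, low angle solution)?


sin(2*theta) = R*g/v0^2 = 1062*9.81/117^2 = 0.761065, theta = arcsin(0.761065)/2 = 24.78°

24.78 degrees


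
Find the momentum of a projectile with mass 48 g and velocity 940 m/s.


p = m*v = 0.048*940 = 45.12 kg·m/s

45.12 kg·m/s


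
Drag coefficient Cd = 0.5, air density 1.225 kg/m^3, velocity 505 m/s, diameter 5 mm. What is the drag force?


A = pi*(d/2)^2 = pi*(5/2000)^2 = 1.96350e-05 m^2
Fd = 0.5*Cd*rho*A*v^2 = 0.5*0.5*1.225*1.96350e-05*505^2 = 1.534 N

1.534 N


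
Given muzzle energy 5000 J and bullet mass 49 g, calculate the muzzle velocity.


v = sqrt(2*E/m) = sqrt(2*5000/0.049) = 451.8 m/s

451.8 m/s


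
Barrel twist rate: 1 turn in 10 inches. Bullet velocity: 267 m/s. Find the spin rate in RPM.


twist_m = 10*0.0254 = 0.254 m
spin = v/twist = 267/0.254 = 1051.181 rev/s
RPM = spin*60 = 1051.181*60 ≈ 63071 RPM

63071 RPM


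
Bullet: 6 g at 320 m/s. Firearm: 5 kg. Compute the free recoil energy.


v_r = m_p*v_p/m_gun = 0.006*320/5 = 0.384 m/s, E_r = 0.5*m_gun*v_r^2 = 0.5*5*0.384^2 = 0.3686 J

0.3686 J


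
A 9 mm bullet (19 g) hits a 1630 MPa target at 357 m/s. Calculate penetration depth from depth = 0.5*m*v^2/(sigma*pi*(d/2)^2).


A = pi*(d/2)^2 = pi*(9/2)^2 = 63.6173 mm^2
E = 0.5*m*v^2 = 0.5*0.019*357^2 = 1210.77 J
depth = E/(sigma*A) = 1210.77 J / (1630 MPa * 63.6173 mm^2) = 1210.77/(1630 * 63.6173) m = 0.0116761 m ≈ 11.68 mm

11.68 mm


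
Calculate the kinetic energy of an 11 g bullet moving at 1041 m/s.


E = 0.5*m*v^2 = 0.5*0.011*1041^2 = 5960 J

5960 J


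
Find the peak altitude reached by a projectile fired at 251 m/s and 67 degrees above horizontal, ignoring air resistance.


H = (v0*sin(theta))^2 / (2g) = (251*sin(67°))^2 / (2*9.81) = 2721 m

2721 m


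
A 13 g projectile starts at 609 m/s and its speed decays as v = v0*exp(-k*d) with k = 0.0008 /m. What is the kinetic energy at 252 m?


v = v0*exp(-k*d) = 609*exp(-0.0008*252) = 497.81 m/s
E = 0.5*m*v^2 = 0.5*0.013*497.81^2 = 1611 J

1611 J


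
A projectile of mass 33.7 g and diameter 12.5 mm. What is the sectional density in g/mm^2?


SD = m/d^2 = 33.7/12.5^2 = 0.2157 g/mm^2

0.2157 g/mm^2


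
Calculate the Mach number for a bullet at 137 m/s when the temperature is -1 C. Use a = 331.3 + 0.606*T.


a = 331.3 + 0.606*(-1) = 330.694 m/s
M = v/a = 137/330.694 = 0.4143

0.4143


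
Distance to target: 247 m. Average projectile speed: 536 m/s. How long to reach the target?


t = d/v = 247/536 = 0.4608 s

0.4608 s


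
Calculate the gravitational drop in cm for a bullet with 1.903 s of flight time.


drop = 0.5*g*t^2 = 0.5*9.81*1.903^2 = 17.763 m ≈ 1776 cm

1776 cm


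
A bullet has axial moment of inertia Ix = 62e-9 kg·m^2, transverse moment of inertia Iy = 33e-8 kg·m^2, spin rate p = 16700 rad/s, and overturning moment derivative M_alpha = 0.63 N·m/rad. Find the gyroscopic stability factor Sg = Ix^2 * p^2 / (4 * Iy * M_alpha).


Sg = Ix^2 * p^2 / (4 * Iy * M_alpha) = (62e-9)^2 * 16700^2 / (4 * 33e-8 * 0.63) = 1.289

1.289


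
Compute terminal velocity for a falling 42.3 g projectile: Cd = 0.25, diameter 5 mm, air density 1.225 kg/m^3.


A = pi*(d/2)^2 = pi*(5/2000)^2 = 1.96350e-05 m^2
vt = sqrt(2mg/(Cd*rho*A)) = sqrt(2*0.0423*9.81/(0.25 * 1.225 * 1.96350e-05)) = 371.5 m/s

371.5 m/s


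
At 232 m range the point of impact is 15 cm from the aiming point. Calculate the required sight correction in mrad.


1 mrad subtends 1 cm per 10 m of range, so adj = error_cm / (dist_m / 10) = 15 / (232/10) = 0.6466 mrad

0.6466 mrad


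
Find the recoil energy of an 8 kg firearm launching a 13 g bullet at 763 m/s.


v_r = m_p*v_p/m_gun = 0.013*763/8 = 1.23987 m/s, E_r = 0.5*m_gun*v_r^2 = 0.5*8*1.23987^2 = 6.149 J

6.149 J


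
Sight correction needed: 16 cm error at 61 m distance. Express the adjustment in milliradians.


1 mrad subtends 1 cm per 10 m of range, so adj = error_cm / (dist_m / 10) = 16 / (61/10) = 2.623 mrad

2.623 mrad


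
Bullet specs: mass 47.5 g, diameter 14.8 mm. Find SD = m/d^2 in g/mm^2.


SD = m/d^2 = 47.5/14.8^2 = 0.2169 g/mm^2

0.2169 g/mm^2


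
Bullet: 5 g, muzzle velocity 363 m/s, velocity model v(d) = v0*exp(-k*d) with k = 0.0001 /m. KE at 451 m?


v = v0*exp(-k*d) = 363*exp(-0.0001*451) = 346.992 m/s
E = 0.5*m*v^2 = 0.5*0.005*346.992^2 = 301 J

301 J


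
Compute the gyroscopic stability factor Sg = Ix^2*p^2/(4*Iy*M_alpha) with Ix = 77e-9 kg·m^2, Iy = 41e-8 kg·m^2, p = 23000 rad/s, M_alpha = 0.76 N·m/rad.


Sg = Ix^2 * p^2 / (4 * Iy * M_alpha) = (77e-9)^2 * 23000^2 / (4 * 41e-8 * 0.76) = 2.516

2.516


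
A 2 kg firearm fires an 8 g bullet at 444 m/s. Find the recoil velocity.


v_recoil = m_p * v_p / m_gun = 0.008 * 444 / 2 = 1.776 m/s

1.776 m/s


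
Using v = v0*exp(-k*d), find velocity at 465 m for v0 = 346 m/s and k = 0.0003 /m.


v = v0*exp(-k*d) = 346*exp(-0.0003*465) = 300.9 m/s

300.9 m/s


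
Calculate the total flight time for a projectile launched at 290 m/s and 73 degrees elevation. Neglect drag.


T = 2*v0*sin(theta)/g = 2*290*sin(73°)/9.81 = 56.54 s

56.54 s


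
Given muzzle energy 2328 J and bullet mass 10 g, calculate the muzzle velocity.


v = sqrt(2*E/m) = sqrt(2*2328/0.01) = 682.3 m/s

682.3 m/s


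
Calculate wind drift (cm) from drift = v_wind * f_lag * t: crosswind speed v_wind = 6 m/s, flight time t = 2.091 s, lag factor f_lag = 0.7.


drift = v_wind * lag * t = 6 * 0.7 * 2.091 = 8.7822 m ≈ 878.2 cm

878.2 cm


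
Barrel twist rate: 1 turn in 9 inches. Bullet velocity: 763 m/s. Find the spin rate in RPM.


twist_m = 9*0.0254 = 0.2286 m
spin = v/twist = 763/0.2286 = 3337.708 rev/s
RPM = spin*60 = 3337.708*60 ≈ 200262 RPM

200262 RPM


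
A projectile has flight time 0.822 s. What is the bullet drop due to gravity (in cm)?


drop = 0.5*g*t^2 = 0.5*9.81*0.822^2 = 3.31423 m ≈ 331.4 cm

331.4 cm


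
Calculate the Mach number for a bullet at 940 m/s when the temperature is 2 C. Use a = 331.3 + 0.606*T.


a = 331.3 + 0.606*(2) = 332.512 m/s
M = v/a = 940/332.512 = 2.827

2.827


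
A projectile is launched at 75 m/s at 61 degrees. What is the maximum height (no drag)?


H = (v0*sin(theta))^2 / (2g) = (75*sin(61°))^2 / (2*9.81) = 219.3 m

219.3 m


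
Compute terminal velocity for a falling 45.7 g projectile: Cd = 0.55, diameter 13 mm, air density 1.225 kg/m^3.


A = pi*(d/2)^2 = pi*(13/2000)^2 = 1.32732e-04 m^2
vt = sqrt(2mg/(Cd*rho*A)) = sqrt(2*0.0457*9.81/(0.55 * 1.225 * 1.32732e-04)) = 100.1 m/s

100.1 m/s


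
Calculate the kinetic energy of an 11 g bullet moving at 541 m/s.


E = 0.5*m*v^2 = 0.5*0.011*541^2 = 1610 J

1610 J


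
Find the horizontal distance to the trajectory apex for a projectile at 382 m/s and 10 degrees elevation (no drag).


R = v0^2*sin(2*theta)/g = 382^2*sin(2*10°)/9.81 = 5087.56 m
apex_dist = R/2 = 5087.56/2 = 2544 m

2544 m


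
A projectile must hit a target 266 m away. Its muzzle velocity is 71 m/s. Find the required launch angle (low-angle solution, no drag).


sin(2*theta) = R*g/v0^2 = 266*9.81/71^2 = 0.517647, theta = arcsin(0.517647)/2 = 15.59°

15.59 degrees


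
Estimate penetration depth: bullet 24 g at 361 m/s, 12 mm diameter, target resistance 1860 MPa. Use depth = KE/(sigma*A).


A = pi*(d/2)^2 = pi*(12/2)^2 = 113.097 mm^2
E = 0.5*m*v^2 = 0.5*0.024*361^2 = 1563.85 J
depth = E/(sigma*A) = 1563.85 J / (1860 MPa * 113.097 mm^2) = 1563.85/(1860 * 113.097) m = 0.00743413 m ≈ 7.434 mm

7.434 mm


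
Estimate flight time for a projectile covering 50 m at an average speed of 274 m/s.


t = d/v = 50/274 = 0.1825 s

0.1825 s


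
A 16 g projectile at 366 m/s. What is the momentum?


p = m*v = 0.016*366 = 5.856 kg·m/s

5.856 kg·m/s


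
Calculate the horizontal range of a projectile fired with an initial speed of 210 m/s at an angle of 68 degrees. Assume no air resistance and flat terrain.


R = v0^2 * sin(2*theta) / g = 210^2 * sin(2*68°) / 9.81 = 3123 m

3123 m


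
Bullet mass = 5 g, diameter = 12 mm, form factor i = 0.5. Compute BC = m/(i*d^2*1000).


BC = m/(i*d^2*1000) = 5/(0.5 * 12^2 * 1000) = 6.944e-05

6.944e-05


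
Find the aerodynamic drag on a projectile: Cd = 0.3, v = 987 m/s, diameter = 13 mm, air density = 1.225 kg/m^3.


A = pi*(d/2)^2 = pi*(13/2000)^2 = 1.32732e-04 m^2
Fd = 0.5*Cd*rho*A*v^2 = 0.5*0.3*1.225*1.32732e-04*987^2 = 23.76 N

23.76 N


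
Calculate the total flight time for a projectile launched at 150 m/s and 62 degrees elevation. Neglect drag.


T = 2*v0*sin(theta)/g = 2*150*sin(62°)/9.81 = 27 s

27 s


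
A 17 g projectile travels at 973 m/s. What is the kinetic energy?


E = 0.5*m*v^2 = 0.5*0.017*973^2 = 8047 J

8047 J


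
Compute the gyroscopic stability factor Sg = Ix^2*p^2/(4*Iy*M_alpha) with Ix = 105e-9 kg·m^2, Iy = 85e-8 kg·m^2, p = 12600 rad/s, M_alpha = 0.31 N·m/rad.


Sg = Ix^2 * p^2 / (4 * Iy * M_alpha) = (105e-9)^2 * 12600^2 / (4 * 85e-8 * 0.31) = 1.661

1.661


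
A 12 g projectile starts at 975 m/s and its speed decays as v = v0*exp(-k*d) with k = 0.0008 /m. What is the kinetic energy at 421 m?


v = v0*exp(-k*d) = 975*exp(-0.0008*421) = 696.2 m/s
E = 0.5*m*v^2 = 0.5*0.012*696.2^2 = 2908 J

2908 J


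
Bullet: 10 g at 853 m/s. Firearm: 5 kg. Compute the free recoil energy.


v_r = m_p*v_p/m_gun = 0.01*853/5 = 1.706 m/s, E_r = 0.5*m_gun*v_r^2 = 0.5*5*1.706^2 = 7.276 J

7.276 J


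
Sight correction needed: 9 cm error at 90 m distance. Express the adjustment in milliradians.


1 mrad subtends 1 cm per 10 m of range, so adj = error_cm / (dist_m / 10) = 9 / (90/10) = 1 mrad

1 mrad


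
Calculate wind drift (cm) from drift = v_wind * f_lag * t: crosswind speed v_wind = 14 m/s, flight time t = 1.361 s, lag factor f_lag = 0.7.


drift = v_wind * lag * t = 14 * 0.7 * 1.361 = 13.3378 m ≈ 1334 cm

1334 cm


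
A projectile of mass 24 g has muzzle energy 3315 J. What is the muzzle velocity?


v = sqrt(2*E/m) = sqrt(2*3315/0.024) = 525.6 m/s

525.6 m/s


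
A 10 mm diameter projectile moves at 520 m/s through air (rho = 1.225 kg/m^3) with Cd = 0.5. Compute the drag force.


A = pi*(d/2)^2 = pi*(10/2000)^2 = 7.85398e-05 m^2
Fd = 0.5*Cd*rho*A*v^2 = 0.5*0.5*1.225*7.85398e-05*520^2 = 6.504 N

6.504 N


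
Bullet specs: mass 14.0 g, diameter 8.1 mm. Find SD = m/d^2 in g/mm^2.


SD = m/d^2 = 14.0/8.1^2 = 0.2134 g/mm^2

0.2134 g/mm^2


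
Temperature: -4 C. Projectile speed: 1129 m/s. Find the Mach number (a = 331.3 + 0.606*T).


a = 331.3 + 0.606*(-4) = 328.876 m/s
M = v/a = 1129/328.876 = 3.433

3.433


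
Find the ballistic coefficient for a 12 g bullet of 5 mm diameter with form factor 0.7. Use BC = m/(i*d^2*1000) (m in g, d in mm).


BC = m/(i*d^2*1000) = 12/(0.7 * 5^2 * 1000) = 0.0006857

0.0006857


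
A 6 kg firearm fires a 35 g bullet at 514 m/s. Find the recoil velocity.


v_recoil = m_p * v_p / m_gun = 0.035 * 514 / 6 = 2.998 m/s

2.998 m/s


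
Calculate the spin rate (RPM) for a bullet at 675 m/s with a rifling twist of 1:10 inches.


twist_m = 10*0.0254 = 0.254 m
spin = v/twist = 675/0.254 = 2657.48 rev/s
RPM = spin*60 = 2657.48*60 ≈ 159449 RPM

159449 RPM


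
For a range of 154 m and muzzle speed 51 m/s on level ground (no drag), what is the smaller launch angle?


sin(2*theta) = R*g/v0^2 = 154*9.81/51^2 = 0.58083, theta = arcsin(0.58083)/2 = 17.75°

17.75 degrees


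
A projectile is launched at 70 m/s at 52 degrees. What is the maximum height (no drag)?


H = (v0*sin(theta))^2 / (2g) = (70*sin(52°))^2 / (2*9.81) = 155.1 m

155.1 m


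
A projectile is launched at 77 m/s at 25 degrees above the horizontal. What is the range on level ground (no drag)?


R = v0^2 * sin(2*theta) / g = 77^2 * sin(2*25°) / 9.81 = 463 m

463 m


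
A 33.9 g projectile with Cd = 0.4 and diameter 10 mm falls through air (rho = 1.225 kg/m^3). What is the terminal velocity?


A = pi*(d/2)^2 = pi*(10/2000)^2 = 7.85398e-05 m^2
vt = sqrt(2mg/(Cd*rho*A)) = sqrt(2*0.0339*9.81/(0.4 * 1.225 * 7.85398e-05)) = 131.5 m/s

131.5 m/s


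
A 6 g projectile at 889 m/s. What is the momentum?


p = m*v = 0.006*889 = 5.334 kg·m/s

5.334 kg·m/s


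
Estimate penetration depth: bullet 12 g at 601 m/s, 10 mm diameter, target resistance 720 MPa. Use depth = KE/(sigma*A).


A = pi*(d/2)^2 = pi*(10/2)^2 = 78.5398 mm^2
E = 0.5*m*v^2 = 0.5*0.012*601^2 = 2167.21 J
depth = E/(sigma*A) = 2167.21 J / (720 MPa * 78.5398 mm^2) = 2167.21/(720 * 78.5398) m = 0.0383246 m ≈ 38.32 mm

38.32 mm


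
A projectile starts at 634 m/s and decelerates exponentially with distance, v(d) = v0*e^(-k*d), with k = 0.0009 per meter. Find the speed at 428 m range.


v = v0*exp(-k*d) = 634*exp(-0.0009*428) = 431.3 m/s

431.3 m/s


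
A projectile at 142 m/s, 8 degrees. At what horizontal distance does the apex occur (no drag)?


R = v0^2*sin(2*theta)/g = 142^2*sin(2*8°)/9.81 = 566.56 m
apex_dist = R/2 = 566.56/2 = 283.3 m

283.3 m


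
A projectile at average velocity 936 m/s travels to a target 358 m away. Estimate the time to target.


t = d/v = 358/936 = 0.3825 s

0.3825 s


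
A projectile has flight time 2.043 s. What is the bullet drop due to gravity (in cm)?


drop = 0.5*g*t^2 = 0.5*9.81*2.043^2 = 20.4727 m ≈ 2047 cm

2047 cm


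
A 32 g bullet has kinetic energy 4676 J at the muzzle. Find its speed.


v = sqrt(2*E/m) = sqrt(2*4676/0.032) = 540.6 m/s

540.6 m/s


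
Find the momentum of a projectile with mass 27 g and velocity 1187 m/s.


p = m*v = 0.027*1187 = 32.05 kg·m/s

32.05 kg·m/s


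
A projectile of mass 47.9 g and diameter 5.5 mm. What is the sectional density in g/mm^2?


SD = m/d^2 = 47.9/5.5^2 = 1.583 g/mm^2

1.583 g/mm^2


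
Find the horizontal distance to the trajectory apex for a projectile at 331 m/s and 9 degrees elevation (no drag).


R = v0^2*sin(2*theta)/g = 331^2*sin(2*9°)/9.81 = 3451.19 m
apex_dist = R/2 = 3451.19/2 = 1726 m

1726 m


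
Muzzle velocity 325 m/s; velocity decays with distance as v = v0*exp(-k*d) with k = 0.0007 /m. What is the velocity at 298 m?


v = v0*exp(-k*d) = 325*exp(-0.0007*298) = 263.8 m/s

263.8 m/s


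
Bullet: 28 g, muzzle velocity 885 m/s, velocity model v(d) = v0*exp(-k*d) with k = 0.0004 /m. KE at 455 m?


v = v0*exp(-k*d) = 885*exp(-0.0004*455) = 737.737 m/s
E = 0.5*m*v^2 = 0.5*0.028*737.737^2 = 7620 J

7620 J


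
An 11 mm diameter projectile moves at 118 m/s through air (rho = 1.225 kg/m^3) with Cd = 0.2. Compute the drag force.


A = pi*(d/2)^2 = pi*(11/2000)^2 = 9.50332e-05 m^2
Fd = 0.5*Cd*rho*A*v^2 = 0.5*0.2*1.225*9.50332e-05*118^2 = 0.1621 N

0.1621 N


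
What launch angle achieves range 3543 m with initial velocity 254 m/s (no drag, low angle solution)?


sin(2*theta) = R*g/v0^2 = 3543*9.81/254^2 = 0.538732, theta = arcsin(0.538732)/2 = 16.3°

16.3 degrees


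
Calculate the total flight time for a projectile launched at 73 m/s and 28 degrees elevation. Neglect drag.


T = 2*v0*sin(theta)/g = 2*73*sin(28°)/9.81 = 6.987 s

6.987 s


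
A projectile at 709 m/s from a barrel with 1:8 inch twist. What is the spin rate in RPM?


twist_m = 8*0.0254 = 0.2032 m
spin = v/twist = 709/0.2032 = 3489.173 rev/s
RPM = spin*60 = 3489.173*60 ≈ 209350 RPM

209350 RPM


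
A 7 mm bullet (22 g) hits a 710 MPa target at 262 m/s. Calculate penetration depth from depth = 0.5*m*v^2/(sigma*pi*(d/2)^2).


A = pi*(d/2)^2 = pi*(7/2)^2 = 38.4845 mm^2
E = 0.5*m*v^2 = 0.5*0.022*262^2 = 755.084 J
depth = E/(sigma*A) = 755.084 J / (710 MPa * 38.4845 mm^2) = 755.084/(710 * 38.4845) m = 0.0276345 m ≈ 27.63 mm

27.63 mm


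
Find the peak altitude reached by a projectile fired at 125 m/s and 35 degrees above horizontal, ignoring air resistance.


H = (v0*sin(theta))^2 / (2g) = (125*sin(35°))^2 / (2*9.81) = 262 m

262 m


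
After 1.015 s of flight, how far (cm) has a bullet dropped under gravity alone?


drop = 0.5*g*t^2 = 0.5*9.81*1.015^2 = 5.05325 m ≈ 505.3 cm

505.3 cm


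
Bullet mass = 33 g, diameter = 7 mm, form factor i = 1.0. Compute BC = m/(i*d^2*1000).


BC = m/(i*d^2*1000) = 33/(1.0 * 7^2 * 1000) = 0.0006735

0.0006735


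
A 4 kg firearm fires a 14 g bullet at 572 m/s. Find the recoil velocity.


v_recoil = m_p * v_p / m_gun = 0.014 * 572 / 4 = 2.002 m/s

2.002 m/s


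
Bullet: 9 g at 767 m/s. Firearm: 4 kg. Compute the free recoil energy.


v_r = m_p*v_p/m_gun = 0.009*767/4 = 1.72575 m/s, E_r = 0.5*m_gun*v_r^2 = 0.5*4*1.72575^2 = 5.956 J

5.956 J


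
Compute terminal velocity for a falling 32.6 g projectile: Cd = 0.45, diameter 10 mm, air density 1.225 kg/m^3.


A = pi*(d/2)^2 = pi*(10/2000)^2 = 7.85398e-05 m^2
vt = sqrt(2mg/(Cd*rho*A)) = sqrt(2*0.0326*9.81/(0.45 * 1.225 * 7.85398e-05)) = 121.5 m/s

121.5 m/s


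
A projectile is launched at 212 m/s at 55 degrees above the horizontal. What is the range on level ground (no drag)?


R = v0^2 * sin(2*theta) / g = 212^2 * sin(2*55°) / 9.81 = 4305 m

4305 m


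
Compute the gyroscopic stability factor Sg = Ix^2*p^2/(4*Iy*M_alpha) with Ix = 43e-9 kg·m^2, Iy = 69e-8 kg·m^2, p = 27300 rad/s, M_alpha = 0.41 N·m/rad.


Sg = Ix^2 * p^2 / (4 * Iy * M_alpha) = (43e-9)^2 * 27300^2 / (4 * 69e-8 * 0.41) = 1.218

1.218


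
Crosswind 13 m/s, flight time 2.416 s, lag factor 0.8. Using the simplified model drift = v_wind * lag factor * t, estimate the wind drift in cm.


drift = v_wind * lag * t = 13 * 0.8 * 2.416 = 25.1264 m ≈ 2513 cm

2513 cm


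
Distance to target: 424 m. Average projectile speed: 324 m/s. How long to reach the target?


t = d/v = 424/324 = 1.309 s

1.309 s


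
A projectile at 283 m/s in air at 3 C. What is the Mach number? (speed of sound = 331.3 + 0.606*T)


a = 331.3 + 0.606*(3) = 333.118 m/s
M = v/a = 283/333.118 = 0.8495

0.8495


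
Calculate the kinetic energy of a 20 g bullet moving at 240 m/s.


E = 0.5*m*v^2 = 0.5*0.02*240^2 = 576 J

576 J


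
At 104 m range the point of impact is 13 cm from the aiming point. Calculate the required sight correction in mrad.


1 mrad subtends 1 cm per 10 m of range, so adj = error_cm / (dist_m / 10) = 13 / (104/10) = 1.25 mrad

1.25 mrad


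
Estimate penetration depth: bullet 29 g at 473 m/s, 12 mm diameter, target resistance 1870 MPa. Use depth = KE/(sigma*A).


A = pi*(d/2)^2 = pi*(12/2)^2 = 113.097 mm^2
E = 0.5*m*v^2 = 0.5*0.029*473^2 = 3244.07 J
depth = E/(sigma*A) = 3244.07 J / (1870 MPa * 113.097 mm^2) = 3244.07/(1870 * 113.097) m = 0.015339 m ≈ 15.34 mm

15.34 mm


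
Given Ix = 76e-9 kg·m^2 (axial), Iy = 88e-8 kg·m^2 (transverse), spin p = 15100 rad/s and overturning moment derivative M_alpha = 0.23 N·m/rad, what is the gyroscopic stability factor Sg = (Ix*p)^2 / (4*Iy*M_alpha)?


Sg = Ix^2 * p^2 / (4 * Iy * M_alpha) = (76e-9)^2 * 15100^2 / (4 * 88e-8 * 0.23) = 1.627

1.627


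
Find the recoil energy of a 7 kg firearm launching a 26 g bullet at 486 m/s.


v_r = m_p*v_p/m_gun = 0.026*486/7 = 1.80514 m/s, E_r = 0.5*m_gun*v_r^2 = 0.5*7*1.80514^2 = 11.4 J

11.4 J


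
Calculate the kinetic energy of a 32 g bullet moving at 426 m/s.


E = 0.5*m*v^2 = 0.5*0.032*426^2 = 2904 J

2904 J


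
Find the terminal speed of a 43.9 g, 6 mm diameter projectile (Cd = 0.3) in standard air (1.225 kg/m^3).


A = pi*(d/2)^2 = pi*(6/2000)^2 = 2.82743e-05 m^2
vt = sqrt(2mg/(Cd*rho*A)) = sqrt(2*0.0439*9.81/(0.3 * 1.225 * 2.82743e-05)) = 287.9 m/s

287.9 m/s


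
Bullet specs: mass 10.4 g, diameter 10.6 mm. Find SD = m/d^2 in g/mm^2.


SD = m/d^2 = 10.4/10.6^2 = 0.09256 g/mm^2

0.09256 g/mm^2


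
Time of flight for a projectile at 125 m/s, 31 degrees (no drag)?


T = 2*v0*sin(theta)/g = 2*125*sin(31°)/9.81 = 13.13 s

13.13 s


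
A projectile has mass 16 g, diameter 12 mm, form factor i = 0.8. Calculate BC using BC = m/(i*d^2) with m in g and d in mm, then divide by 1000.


BC = m/(i*d^2*1000) = 16/(0.8 * 12^2 * 1000) = 0.0001389

0.0001389


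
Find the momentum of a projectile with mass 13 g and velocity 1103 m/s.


p = m*v = 0.013*1103 = 14.34 kg·m/s

14.34 kg·m/s


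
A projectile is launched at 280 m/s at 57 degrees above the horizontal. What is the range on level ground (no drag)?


R = v0^2 * sin(2*theta) / g = 280^2 * sin(2*57°) / 9.81 = 7301 m

7301 m


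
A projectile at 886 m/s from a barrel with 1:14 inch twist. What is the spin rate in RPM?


twist_m = 14*0.0254 = 0.3556 m
spin = v/twist = 886/0.3556 = 2491.564 rev/s
RPM = spin*60 = 2491.564*60 ≈ 149494 RPM

149494 RPM


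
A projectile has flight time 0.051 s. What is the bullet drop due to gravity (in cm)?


drop = 0.5*g*t^2 = 0.5*9.81*0.051^2 = 0.0127579 m ≈ 1.276 cm

1.276 cm


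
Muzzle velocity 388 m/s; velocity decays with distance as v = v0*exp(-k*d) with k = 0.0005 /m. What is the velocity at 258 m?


v = v0*exp(-k*d) = 388*exp(-0.0005*258) = 341 m/s

341 m/s


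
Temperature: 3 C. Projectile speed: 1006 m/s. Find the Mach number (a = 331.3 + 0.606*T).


a = 331.3 + 0.606*(3) = 333.118 m/s
M = v/a = 1006/333.118 = 3.02

3.02


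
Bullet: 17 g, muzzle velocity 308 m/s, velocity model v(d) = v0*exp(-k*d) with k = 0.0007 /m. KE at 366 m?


v = v0*exp(-k*d) = 308*exp(-0.0007*366) = 238.388 m/s
E = 0.5*m*v^2 = 0.5*0.017*238.388^2 = 483 J

483 J


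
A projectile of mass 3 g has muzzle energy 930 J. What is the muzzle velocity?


v = sqrt(2*E/m) = sqrt(2*930/0.003) = 787.4 m/s

787.4 m/s


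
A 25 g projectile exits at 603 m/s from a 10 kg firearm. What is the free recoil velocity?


v_recoil = m_p * v_p / m_gun = 0.025 * 603 / 10 = 1.508 m/s

1.508 m/s


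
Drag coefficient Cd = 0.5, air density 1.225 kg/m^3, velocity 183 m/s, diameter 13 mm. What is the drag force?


A = pi*(d/2)^2 = pi*(13/2000)^2 = 1.32732e-04 m^2
Fd = 0.5*Cd*rho*A*v^2 = 0.5*0.5*1.225*1.32732e-04*183^2 = 1.361 N

1.361 N


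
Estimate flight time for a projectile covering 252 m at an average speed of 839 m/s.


t = d/v = 252/839 = 0.3004 s

0.3004 s


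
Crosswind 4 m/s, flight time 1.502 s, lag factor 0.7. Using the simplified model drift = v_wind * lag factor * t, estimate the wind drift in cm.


drift = v_wind * lag * t = 4 * 0.7 * 1.502 = 4.2056 m ≈ 420.6 cm

420.6 cm


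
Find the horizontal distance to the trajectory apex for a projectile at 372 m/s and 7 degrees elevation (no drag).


R = v0^2*sin(2*theta)/g = 372^2*sin(2*7°)/9.81 = 3412.65 m
apex_dist = R/2 = 3412.65/2 = 1706 m

1706 m


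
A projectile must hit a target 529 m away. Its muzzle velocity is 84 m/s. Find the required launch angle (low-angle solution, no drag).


sin(2*theta) = R*g/v0^2 = 529*9.81/84^2 = 0.735472, theta = arcsin(0.735472)/2 = 23.67°

23.67 degrees


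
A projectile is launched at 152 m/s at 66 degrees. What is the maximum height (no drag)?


H = (v0*sin(theta))^2 / (2g) = (152*sin(66°))^2 / (2*9.81) = 982.8 m

982.8 m


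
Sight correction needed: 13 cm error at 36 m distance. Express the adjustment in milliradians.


1 mrad subtends 1 cm per 10 m of range, so adj = error_cm / (dist_m / 10) = 13 / (36/10) = 3.611 mrad

3.611 mrad


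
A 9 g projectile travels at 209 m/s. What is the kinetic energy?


E = 0.5*m*v^2 = 0.5*0.009*209^2 = 196.6 J

196.6 J


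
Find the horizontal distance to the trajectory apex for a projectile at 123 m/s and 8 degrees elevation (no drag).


R = v0^2*sin(2*theta)/g = 123^2*sin(2*8°)/9.81 = 425.088 m
apex_dist = R/2 = 425.088/2 = 212.5 m

212.5 m


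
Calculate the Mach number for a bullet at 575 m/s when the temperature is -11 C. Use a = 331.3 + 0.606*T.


a = 331.3 + 0.606*(-11) = 324.634 m/s
M = v/a = 575/324.634 = 1.771

1.771


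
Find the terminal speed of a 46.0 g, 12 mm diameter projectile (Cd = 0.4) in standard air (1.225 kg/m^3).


A = pi*(d/2)^2 = pi*(12/2000)^2 = 1.13097e-04 m^2
vt = sqrt(2mg/(Cd*rho*A)) = sqrt(2*0.046*9.81/(0.4 * 1.225 * 1.13097e-04)) = 127.6 m/s

127.6 m/s


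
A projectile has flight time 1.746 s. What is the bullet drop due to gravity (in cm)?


drop = 0.5*g*t^2 = 0.5*9.81*1.746^2 = 14.953 m ≈ 1495 cm

1495 cm


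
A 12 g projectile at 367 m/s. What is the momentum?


p = m*v = 0.012*367 = 4.404 kg·m/s

4.404 kg·m/s


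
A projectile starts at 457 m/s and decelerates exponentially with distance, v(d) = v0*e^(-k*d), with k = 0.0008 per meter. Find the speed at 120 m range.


v = v0*exp(-k*d) = 457*exp(-0.0008*120) = 415.2 m/s

415.2 m/s


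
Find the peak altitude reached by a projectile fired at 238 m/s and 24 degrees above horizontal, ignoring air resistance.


H = (v0*sin(theta))^2 / (2g) = (238*sin(24°))^2 / (2*9.81) = 477.6 m

477.6 m


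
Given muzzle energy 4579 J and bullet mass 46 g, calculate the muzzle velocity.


v = sqrt(2*E/m) = sqrt(2*4579/0.046) = 446.2 m/s

446.2 m/s


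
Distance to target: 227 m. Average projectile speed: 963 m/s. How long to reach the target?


t = d/v = 227/963 = 0.2357 s

0.2357 s


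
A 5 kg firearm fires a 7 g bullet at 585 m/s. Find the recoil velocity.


v_recoil = m_p * v_p / m_gun = 0.007 * 585 / 5 = 0.819 m/s

0.819 m/s


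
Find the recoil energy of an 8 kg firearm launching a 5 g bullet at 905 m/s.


v_r = m_p*v_p/m_gun = 0.005*905/8 = 0.565625 m/s, E_r = 0.5*m_gun*v_r^2 = 0.5*8*0.565625^2 = 1.28 J

1.28 J


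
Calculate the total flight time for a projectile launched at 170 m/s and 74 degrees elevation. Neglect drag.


T = 2*v0*sin(theta)/g = 2*170*sin(74°)/9.81 = 33.32 s

33.32 s


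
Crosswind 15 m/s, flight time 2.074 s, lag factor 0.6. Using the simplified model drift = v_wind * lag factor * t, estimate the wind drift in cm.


drift = v_wind * lag * t = 15 * 0.6 * 2.074 = 18.666 m ≈ 1867 cm

1867 cm


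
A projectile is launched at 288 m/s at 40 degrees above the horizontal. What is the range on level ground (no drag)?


R = v0^2 * sin(2*theta) / g = 288^2 * sin(2*40°) / 9.81 = 8327 m

8327 m


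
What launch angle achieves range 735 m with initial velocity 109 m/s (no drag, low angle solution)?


sin(2*theta) = R*g/v0^2 = 735*9.81/109^2 = 0.606881, theta = arcsin(0.606881)/2 = 18.68°

18.68 degrees


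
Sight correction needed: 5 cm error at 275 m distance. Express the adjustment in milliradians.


1 mrad subtends 1 cm per 10 m of range, so adj = error_cm / (dist_m / 10) = 5 / (275/10) = 0.1818 mrad

0.1818 mrad


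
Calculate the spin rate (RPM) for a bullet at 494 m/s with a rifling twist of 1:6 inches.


twist_m = 6*0.0254 = 0.1524 m
spin = v/twist = 494/0.1524 = 3241.47 rev/s
RPM = spin*60 = 3241.47*60 ≈ 194488 RPM

194488 RPM


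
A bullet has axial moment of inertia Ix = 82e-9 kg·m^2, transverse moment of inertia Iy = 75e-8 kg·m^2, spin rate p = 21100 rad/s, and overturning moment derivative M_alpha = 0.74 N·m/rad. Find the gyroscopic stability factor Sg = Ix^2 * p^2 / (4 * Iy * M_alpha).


Sg = Ix^2 * p^2 / (4 * Iy * M_alpha) = (82e-9)^2 * 21100^2 / (4 * 75e-8 * 0.74) = 1.348

1.348


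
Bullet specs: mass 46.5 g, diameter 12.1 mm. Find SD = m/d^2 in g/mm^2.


SD = m/d^2 = 46.5/12.1^2 = 0.3176 g/mm^2

0.3176 g/mm^2


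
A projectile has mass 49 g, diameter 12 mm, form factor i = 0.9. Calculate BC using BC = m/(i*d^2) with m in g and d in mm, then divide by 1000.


BC = m/(i*d^2*1000) = 49/(0.9 * 12^2 * 1000) = 0.0003781

0.0003781


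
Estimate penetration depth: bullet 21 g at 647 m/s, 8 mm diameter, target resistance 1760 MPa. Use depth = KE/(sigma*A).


A = pi*(d/2)^2 = pi*(8/2)^2 = 50.2655 mm^2
E = 0.5*m*v^2 = 0.5*0.021*647^2 = 4395.39 J
depth = E/(sigma*A) = 4395.39 J / (1760 MPa * 50.2655 mm^2) = 4395.39/(1760 * 50.2655) m = 0.0496839 m ≈ 49.68 mm

49.68 mm


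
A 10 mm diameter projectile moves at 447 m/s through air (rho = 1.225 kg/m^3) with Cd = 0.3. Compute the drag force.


A = pi*(d/2)^2 = pi*(10/2000)^2 = 7.85398e-05 m^2
Fd = 0.5*Cd*rho*A*v^2 = 0.5*0.3*1.225*7.85398e-05*447^2 = 2.884 N

2.884 N


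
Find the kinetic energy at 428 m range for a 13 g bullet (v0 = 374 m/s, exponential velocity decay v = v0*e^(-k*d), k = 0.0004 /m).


v = v0*exp(-k*d) = 374*exp(-0.0004*428) = 315.152 m/s
E = 0.5*m*v^2 = 0.5*0.013*315.152^2 = 645.6 J

645.6 J


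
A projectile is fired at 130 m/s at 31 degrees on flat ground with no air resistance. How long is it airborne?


T = 2*v0*sin(theta)/g = 2*130*sin(31°)/9.81 = 13.65 s

13.65 s


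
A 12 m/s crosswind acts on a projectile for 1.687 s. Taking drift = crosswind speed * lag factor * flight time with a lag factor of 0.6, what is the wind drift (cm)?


drift = v_wind * lag * t = 12 * 0.6 * 1.687 = 12.1464 m ≈ 1215 cm

1215 cm


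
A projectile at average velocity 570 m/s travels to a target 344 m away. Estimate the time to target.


t = d/v = 344/570 = 0.6035 s

0.6035 s


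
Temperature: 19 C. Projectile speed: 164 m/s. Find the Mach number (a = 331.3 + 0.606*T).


a = 331.3 + 0.606*(19) = 342.814 m/s
M = v/a = 164/342.814 = 0.4784

0.4784


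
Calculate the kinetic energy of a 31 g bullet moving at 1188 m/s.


E = 0.5*m*v^2 = 0.5*0.031*1188^2 = 21876 J

21876 J


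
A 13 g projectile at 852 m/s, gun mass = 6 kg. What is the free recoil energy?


v_r = m_p*v_p/m_gun = 0.013*852/6 = 1.846 m/s, E_r = 0.5*m_gun*v_r^2 = 0.5*6*1.846^2 = 10.22 J

10.22 J


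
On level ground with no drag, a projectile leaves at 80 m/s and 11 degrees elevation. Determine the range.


R = v0^2 * sin(2*theta) / g = 80^2 * sin(2*11°) / 9.81 = 244.4 m

244.4 m


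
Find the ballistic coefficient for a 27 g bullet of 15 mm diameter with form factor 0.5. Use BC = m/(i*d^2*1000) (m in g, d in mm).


BC = m/(i*d^2*1000) = 27/(0.5 * 15^2 * 1000) = 0.00024

0.00024


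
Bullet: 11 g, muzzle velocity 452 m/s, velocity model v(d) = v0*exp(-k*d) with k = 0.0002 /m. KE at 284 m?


v = v0*exp(-k*d) = 452*exp(-0.0002*284) = 427.042 m/s
E = 0.5*m*v^2 = 0.5*0.011*427.042^2 = 1003 J

1003 J


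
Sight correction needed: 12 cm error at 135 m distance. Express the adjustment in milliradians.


1 mrad subtends 1 cm per 10 m of range, so adj = error_cm / (dist_m / 10) = 12 / (135/10) = 0.8889 mrad

0.8889 mrad


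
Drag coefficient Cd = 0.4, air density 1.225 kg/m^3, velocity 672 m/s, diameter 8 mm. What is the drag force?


A = pi*(d/2)^2 = pi*(8/2000)^2 = 5.02655e-05 m^2
Fd = 0.5*Cd*rho*A*v^2 = 0.5*0.4*1.225*5.02655e-05*672^2 = 5.561 N

5.561 N


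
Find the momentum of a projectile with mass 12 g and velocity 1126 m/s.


p = m*v = 0.012*1126 = 13.51 kg·m/s

13.51 kg·m/s


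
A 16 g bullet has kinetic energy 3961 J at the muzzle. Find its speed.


v = sqrt(2*E/m) = sqrt(2*3961/0.016) = 703.7 m/s

703.7 m/s


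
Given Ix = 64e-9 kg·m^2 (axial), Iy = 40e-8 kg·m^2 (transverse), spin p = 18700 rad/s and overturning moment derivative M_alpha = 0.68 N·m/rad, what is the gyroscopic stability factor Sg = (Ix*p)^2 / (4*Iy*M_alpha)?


Sg = Ix^2 * p^2 / (4 * Iy * M_alpha) = (64e-9)^2 * 18700^2 / (4 * 40e-8 * 0.68) = 1.316

1.316


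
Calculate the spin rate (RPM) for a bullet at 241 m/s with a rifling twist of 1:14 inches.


twist_m = 14*0.0254 = 0.3556 m
spin = v/twist = 241/0.3556 = 677.7278 rev/s
RPM = spin*60 = 677.7278*60 ≈ 40664 RPM

40664 RPM


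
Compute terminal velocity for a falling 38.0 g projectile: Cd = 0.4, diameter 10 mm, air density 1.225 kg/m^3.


A = pi*(d/2)^2 = pi*(10/2000)^2 = 7.85398e-05 m^2
vt = sqrt(2mg/(Cd*rho*A)) = sqrt(2*0.038*9.81/(0.4 * 1.225 * 7.85398e-05)) = 139.2 m/s

139.2 m/s


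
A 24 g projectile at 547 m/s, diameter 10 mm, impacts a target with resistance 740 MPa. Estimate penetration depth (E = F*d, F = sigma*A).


A = pi*(d/2)^2 = pi*(10/2)^2 = 78.5398 mm^2
E = 0.5*m*v^2 = 0.5*0.024*547^2 = 3590.51 J
depth = E/(sigma*A) = 3590.51 J / (740 MPa * 78.5398 mm^2) = 3590.51/(740 * 78.5398) m = 0.0617781 m ≈ 61.78 mm

61.78 mm


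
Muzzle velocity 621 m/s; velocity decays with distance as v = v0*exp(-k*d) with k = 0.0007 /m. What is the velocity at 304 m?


v = v0*exp(-k*d) = 621*exp(-0.0007*304) = 502 m/s

502 m/s


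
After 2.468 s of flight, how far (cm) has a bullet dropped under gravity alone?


drop = 0.5*g*t^2 = 0.5*9.81*2.468^2 = 29.8765 m ≈ 2988 cm

2988 cm


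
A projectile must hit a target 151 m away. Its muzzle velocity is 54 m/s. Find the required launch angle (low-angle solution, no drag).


sin(2*theta) = R*g/v0^2 = 151*9.81/54^2 = 0.507994, theta = arcsin(0.507994)/2 = 15.27°

15.27 degrees


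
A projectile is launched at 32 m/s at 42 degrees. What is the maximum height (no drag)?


H = (v0*sin(theta))^2 / (2g) = (32*sin(42°))^2 / (2*9.81) = 23.37 m

23.37 m


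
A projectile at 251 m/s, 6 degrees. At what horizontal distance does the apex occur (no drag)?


R = v0^2*sin(2*theta)/g = 251^2*sin(2*6°)/9.81 = 1335.23 m
apex_dist = R/2 = 1335.23/2 = 667.6 m

667.6 m


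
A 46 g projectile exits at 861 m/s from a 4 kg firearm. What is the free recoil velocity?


v_recoil = m_p * v_p / m_gun = 0.046 * 861 / 4 = 9.902 m/s

9.902 m/s


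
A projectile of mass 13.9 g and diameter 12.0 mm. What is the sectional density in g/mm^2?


SD = m/d^2 = 13.9/12.0^2 = 0.09653 g/mm^2

0.09653 g/mm^2


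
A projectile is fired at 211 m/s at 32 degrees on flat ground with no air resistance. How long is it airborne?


T = 2*v0*sin(theta)/g = 2*211*sin(32°)/9.81 = 22.8 s

22.8 s


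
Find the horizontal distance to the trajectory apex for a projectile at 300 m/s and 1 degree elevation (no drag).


R = v0^2*sin(2*theta)/g = 300^2*sin(2*1°)/9.81 = 320.179 m
apex_dist = R/2 = 320.179/2 = 160.1 m

160.1 m


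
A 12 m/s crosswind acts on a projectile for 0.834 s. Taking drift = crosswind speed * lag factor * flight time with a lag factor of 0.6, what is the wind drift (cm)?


drift = v_wind * lag * t = 12 * 0.6 * 0.834 = 6.0048 m ≈ 600.5 cm

600.5 cm


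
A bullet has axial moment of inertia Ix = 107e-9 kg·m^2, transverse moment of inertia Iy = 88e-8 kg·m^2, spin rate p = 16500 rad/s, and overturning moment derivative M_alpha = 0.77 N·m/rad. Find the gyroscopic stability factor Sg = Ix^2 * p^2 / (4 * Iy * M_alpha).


Sg = Ix^2 * p^2 / (4 * Iy * M_alpha) = (107e-9)^2 * 16500^2 / (4 * 88e-8 * 0.77) = 1.15

1.15


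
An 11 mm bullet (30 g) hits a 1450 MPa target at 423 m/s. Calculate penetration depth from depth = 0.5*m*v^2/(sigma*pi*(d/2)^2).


A = pi*(d/2)^2 = pi*(11/2)^2 = 95.0332 mm^2
E = 0.5*m*v^2 = 0.5*0.03*423^2 = 2683.93 J
depth = E/(sigma*A) = 2683.93 J / (1450 MPa * 95.0332 mm^2) = 2683.93/(1450 * 95.0332) m = 0.0194773 m ≈ 19.48 mm

19.48 mm


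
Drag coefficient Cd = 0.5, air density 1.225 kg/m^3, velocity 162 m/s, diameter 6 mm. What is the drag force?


A = pi*(d/2)^2 = pi*(6/2000)^2 = 2.82743e-05 m^2
Fd = 0.5*Cd*rho*A*v^2 = 0.5*0.5*1.225*2.82743e-05*162^2 = 0.2272 N

0.2272 N


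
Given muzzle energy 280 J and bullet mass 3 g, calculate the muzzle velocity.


v = sqrt(2*E/m) = sqrt(2*280/0.003) = 432 m/s

432 m/s


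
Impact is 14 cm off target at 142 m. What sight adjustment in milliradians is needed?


1 mrad subtends 1 cm per 10 m of range, so adj = error_cm / (dist_m / 10) = 14 / (142/10) = 0.9859 mrad

0.9859 mrad


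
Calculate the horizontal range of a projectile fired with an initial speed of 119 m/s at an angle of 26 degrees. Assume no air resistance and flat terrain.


R = v0^2 * sin(2*theta) / g = 119^2 * sin(2*26°) / 9.81 = 1138 m

1138 m


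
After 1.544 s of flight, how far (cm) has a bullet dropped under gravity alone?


drop = 0.5*g*t^2 = 0.5*9.81*1.544^2 = 11.6932 m ≈ 1169 cm

1169 cm


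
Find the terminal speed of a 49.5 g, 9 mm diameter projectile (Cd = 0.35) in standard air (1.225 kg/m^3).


A = pi*(d/2)^2 = pi*(9/2000)^2 = 6.36173e-05 m^2
vt = sqrt(2mg/(Cd*rho*A)) = sqrt(2*0.0495*9.81/(0.35 * 1.225 * 6.36173e-05)) = 188.7 m/s

188.7 m/s


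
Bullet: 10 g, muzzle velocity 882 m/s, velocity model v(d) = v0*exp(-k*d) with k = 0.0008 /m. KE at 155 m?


v = v0*exp(-k*d) = 882*exp(-0.0008*155) = 779.141 m/s
E = 0.5*m*v^2 = 0.5*0.01*779.141^2 = 3035 J

3035 J


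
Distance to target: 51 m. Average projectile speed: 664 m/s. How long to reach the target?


t = d/v = 51/664 = 0.07681 s

0.07681 s


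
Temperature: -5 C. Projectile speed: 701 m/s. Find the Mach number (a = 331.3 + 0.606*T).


a = 331.3 + 0.606*(-5) = 328.27 m/s
M = v/a = 701/328.27 = 2.135

2.135


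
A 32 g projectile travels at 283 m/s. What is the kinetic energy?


E = 0.5*m*v^2 = 0.5*0.032*283^2 = 1281 J

1281 J


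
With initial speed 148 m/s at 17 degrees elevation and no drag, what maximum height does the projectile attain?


H = (v0*sin(theta))^2 / (2g) = (148*sin(17°))^2 / (2*9.81) = 95.43 m

95.43 m


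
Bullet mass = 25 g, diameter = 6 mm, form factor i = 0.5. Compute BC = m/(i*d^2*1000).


BC = m/(i*d^2*1000) = 25/(0.5 * 6^2 * 1000) = 0.001389

0.001389


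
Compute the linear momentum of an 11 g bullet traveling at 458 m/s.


p = m*v = 0.011*458 = 5.038 kg·m/s

5.038 kg·m/s


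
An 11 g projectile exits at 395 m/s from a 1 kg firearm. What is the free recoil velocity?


v_recoil = m_p * v_p / m_gun = 0.011 * 395 / 1 = 4.345 m/s

4.345 m/s
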